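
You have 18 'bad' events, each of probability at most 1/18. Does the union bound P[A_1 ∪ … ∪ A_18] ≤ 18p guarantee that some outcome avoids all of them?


Union bound: P[∪_{i=1}^{18} A_i] ≤ Σ_i P[A_i] ≤ 18·p = 18·(1/18) = 1.
Numerically: 1 ≈ 1.00000.
Is 1 < 1? NO.
Since the bound 1 is ≥ 1, the union bound is uninformative here; it does NOT by itself certify existence.

18·p = 1 ≈ 1.00000; existence NOT certified by the union bound.


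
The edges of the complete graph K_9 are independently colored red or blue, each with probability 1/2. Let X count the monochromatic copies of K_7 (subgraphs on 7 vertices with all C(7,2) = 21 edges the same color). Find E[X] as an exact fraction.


Let X = Σ_S X_S over the C(9, 7) = 36 subsets S of size 7, where X_S = 1 if the K_7 on S is monochromatic.
For a fixed S, the K_7 on S has C(7, 2) = 21 edges. P[all 21 edges red] = (1/2)^21, and likewise for blue, so P[monochromatic] = 2·(1/2)^21 = 2^{1 − 21} = 1/1048576.
By linearity: E[X] = C(9, 7) · 2^{1 − 21} = 36 · 1/1048576 = 9/262144.
Numerically: E[X] ≈ 0.000.

E[X] = C(9,7)·2^(1−C(7,2)) = 9/262144 ≈ 0.000.


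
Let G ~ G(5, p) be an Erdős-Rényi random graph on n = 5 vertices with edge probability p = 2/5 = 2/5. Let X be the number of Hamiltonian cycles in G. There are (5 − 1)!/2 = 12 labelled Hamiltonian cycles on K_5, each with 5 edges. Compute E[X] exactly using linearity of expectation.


K_5 has (5 − 1)!/2 = 12 labelled Hamiltonian cycles.
For each such Hamiltonian cycle H, let X_H = 1 if all 5 edges of H are present in G. Then P[X_H = 1] = p^{5} = (2/5)^{5} = 32/3125.
By linearity: E[X] = Σ_H E[X_H] = 12 · p^{5} = 12 · 32/3125 = 384/3125.
Numerically: E[X] ≈ 0.123.

E[X] = 12 · (2/5)^{5} = 384/3125 ≈ 0.123.


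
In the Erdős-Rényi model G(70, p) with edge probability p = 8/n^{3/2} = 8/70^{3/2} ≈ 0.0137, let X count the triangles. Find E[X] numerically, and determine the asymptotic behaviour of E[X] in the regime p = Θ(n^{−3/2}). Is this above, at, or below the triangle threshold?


Number of potential triangles: C(70, 3) = 54740.
Each occurs with probability p³ ≈ (0.0137)³ ≈ 2.54876e-06.
By linearity: E[X] = C(70, 3)·p³ ≈ 54740 · 2.54876e-06 ≈ 0.140.
Since α = 3/2 > 1, p = c/n^{3/2} = o(1/n) is below the triangle threshold p ~ 1/n. Asymptotically E[X] ~ (c³/6)·n^{3(1−α)} = (8³/6)·n^{-1.5} → 0, so by Markov's inequality G has no triangles w.h.p.

E[X] ≈ 0.140; in regime p = Θ(1/n^{3/2}) E[X] tends to 0 (below the triangle threshold p ~ 1/n).


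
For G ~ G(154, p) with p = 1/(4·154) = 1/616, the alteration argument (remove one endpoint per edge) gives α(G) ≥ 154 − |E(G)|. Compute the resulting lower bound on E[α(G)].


E[|E(G)|] = C(154, 2)·p = 11781 · (1/616) = 153/8.
E[α(G)] ≥ n − E[|E(G)|] = 154 − 153/8 = 1079/8.
Numerically: ≈ 134.8750.
(This is only a lower bound; the true E[α(G)] may be larger.)

E[α(G)] ≥ 1079/8 ≈ 134.8750.


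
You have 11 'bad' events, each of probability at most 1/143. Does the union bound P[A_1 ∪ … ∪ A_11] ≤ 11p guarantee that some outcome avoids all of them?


Union bound: P[∪_{i=1}^{11} A_i] ≤ Σ_i P[A_i] ≤ 11·p = 11·(1/143) = 1/13.
Numerically: 1/13 ≈ 0.0769231.
Is 1/13 < 1? YES.
Since P[∪ A_i] ≤ 1/13 < 1, the complement has P[∩ A_i^c] ≥ 1 − 1/13 = 12/13 > 0, so some outcome avoids every A_i.

11·p = 1/13 ≈ 0.0769231; existence CERTIFIED by the union bound.


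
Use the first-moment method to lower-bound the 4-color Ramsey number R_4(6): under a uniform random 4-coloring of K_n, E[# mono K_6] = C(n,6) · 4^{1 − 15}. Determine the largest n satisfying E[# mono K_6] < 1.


We need C(n, 6) · 4^{1 − 15} < 1, i.e. C(n, 6) < 4^{15 − 1} = 268435456.
Check values of n near the boundary:
  n = 77: C(77, 6) = 237093780; 237093780 < 268435456? YES
  n = 78: C(78, 6) = 256851595; 256851595 < 268435456? YES
  n = 79: C(79, 6) = 277962685; 277962685 < 268435456? NO
  n = 80: C(80, 6) = 300500200; 300500200 < 268435456? NO
The largest n with C(n, 6) < 268435456 is n = 78 (where E[X] = 256851595/268435456 ≈ 0.9568468). Hence R_4(6) > 78, i.e. R_4(6) ≥ 79.

Largest n = 78; hence R_4(6) > 78.


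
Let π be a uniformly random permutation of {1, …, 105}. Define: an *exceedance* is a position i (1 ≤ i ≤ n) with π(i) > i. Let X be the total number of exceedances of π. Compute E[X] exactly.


Write X = Σ_{i=1}^{105} X_i, where X_i = 1_{π(i) > i}.
For each fixed i, π(i) is uniform over {1, …, 105} (marginal of a uniform permutation), so P[π(i) > i] = (n − i)/n. Summing: Σ_{i=1}^{105} (n − i)/n = (0 + 1 + … + 104)/105 = 105(105 − 1)/(2·105) = (105 − 1)/2.
Hence E[X] = Σ_{i=1}^{105} (105 − i)/105 = 52 ≈ 52.0000.

E[X] = 52 = 52.0000.


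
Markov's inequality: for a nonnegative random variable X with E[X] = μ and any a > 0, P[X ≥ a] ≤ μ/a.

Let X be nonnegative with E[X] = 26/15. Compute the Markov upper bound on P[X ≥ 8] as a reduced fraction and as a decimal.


μ = E[X] = 26/15, a = 8.
Markov: P[X ≥ 8] ≤ μ/a = (26/15)/8 = 13/60.
Numerically: ≈ 0.2167.
(Since a = 8 > μ = 1.7333, the bound 13/60 is < 1 and informative.)

P[X ≥ 8] ≤ 13/60 ≈ 0.2167.


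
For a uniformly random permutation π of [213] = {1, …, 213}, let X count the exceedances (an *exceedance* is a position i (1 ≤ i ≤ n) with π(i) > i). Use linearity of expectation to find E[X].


Write X = Σ_{i=1}^{213} X_i, where X_i = 1_{π(i) > i}.
For each fixed i, π(i) is uniform over {1, …, 213} (marginal of a uniform permutation), so P[π(i) > i] = (n − i)/n. Summing: Σ_{i=1}^{213} (n − i)/n = (0 + 1 + … + 212)/213 = 213(213 − 1)/(2·213) = (213 − 1)/2.
Hence E[X] = Σ_{i=1}^{213} (213 − i)/213 = 106 ≈ 106.0000.

E[X] = 106 = 106.0000.


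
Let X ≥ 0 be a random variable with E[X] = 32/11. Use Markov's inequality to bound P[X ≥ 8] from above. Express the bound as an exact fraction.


μ = E[X] = 32/11, a = 8.
Markov: P[X ≥ 8] ≤ μ/a = (32/11)/8 = 4/11.
Numerically: ≈ 0.36364.
(Since a = 8 > μ = 2.90909, the bound 4/11 is < 1 and informative.)

P[X ≥ 8] ≤ 4/11 ≈ 0.36364.


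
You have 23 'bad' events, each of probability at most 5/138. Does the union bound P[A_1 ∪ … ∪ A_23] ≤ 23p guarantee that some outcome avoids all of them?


Union bound: P[∪_{i=1}^{23} A_i] ≤ Σ_i P[A_i] ≤ 23·p = 23·(5/138) = 5/6.
Numerically: 5/6 ≈ 0.833.
Is 5/6 < 1? YES.
Since P[∪ A_i] ≤ 5/6 < 1, the complement has P[∩ A_i^c] ≥ 1 − 5/6 = 1/6 > 0, so some outcome avoids every A_i.

23·p = 5/6 ≈ 0.833; existence CERTIFIED by the union bound.


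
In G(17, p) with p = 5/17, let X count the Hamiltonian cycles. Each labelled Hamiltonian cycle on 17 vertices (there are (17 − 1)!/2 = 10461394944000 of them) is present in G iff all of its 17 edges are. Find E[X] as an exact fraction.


K_17 has (17 − 1)!/2 = 10461394944000 labelled Hamiltonian cycles.
For each such Hamiltonian cycle H, let X_H = 1 if all 17 edges of H are present in G. Then P[X_H = 1] = p^{17} = (5/17)^{17} = 762939453125/827240261886336764177.
By linearity: E[X] = Σ_H E[X_H] = 10461394944000 · p^{17} = 10461394944000 · 762939453125/827240261886336764177 = 7981410937500000000000000/827240261886336764177.
Numerically: E[X] ≈ 9.65e+03.

E[X] = 10461394944000 · (5/17)^{17} = 7981410937500000000000000/827240261886336764177 ≈ 9.65e+03.


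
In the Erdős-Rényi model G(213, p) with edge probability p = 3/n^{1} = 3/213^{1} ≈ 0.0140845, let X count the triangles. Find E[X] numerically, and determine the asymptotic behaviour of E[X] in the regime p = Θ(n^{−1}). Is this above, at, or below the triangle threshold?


Number of potential triangles: C(213, 3) = 1587986.
Each occurs with probability p³ ≈ (0.0140845)³ ≈ 2.79399068e-06.
By linearity: E[X] = C(213, 3)·p³ ≈ 1587986 · 2.79399068e-06 ≈ 4.436818.
Here α = 1, so p = 3/n is exactly at the triangle threshold p ~ 1/n. Asymptotically E[X] → c³/6 = 3³/6 = 9/2 ≈ 4.500000, a bounded constant. In this regime the triangle count is asymptotically Poisson(c³/6).

E[X] ≈ 4.436818; in regime p = Θ(1/n^{1}) E[X] stays bounded (at the triangle threshold p ~ 1/n).


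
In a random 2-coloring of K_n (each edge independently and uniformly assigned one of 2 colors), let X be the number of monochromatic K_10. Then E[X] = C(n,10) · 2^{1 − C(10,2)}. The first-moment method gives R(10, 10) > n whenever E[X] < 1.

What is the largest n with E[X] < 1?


We need C(n, 10) · 2^{1 − 45} < 1, i.e. C(n, 10) < 2^{45 − 1} = 17592186044416.
Check values of n near the boundary:
  n = 94: C(94, 10) = 9041256841903; 9041256841903 < 17592186044416? YES
  n = 95: C(95, 10) = 10104934117421; 10104934117421 < 17592186044416? YES
  n = 96: C(96, 10) = 11279926456656; 11279926456656 < 17592186044416? YES
  n = 97: C(97, 10) = 12576469727536; 12576469727536 < 17592186044416? YES
  n = 98: C(98, 10) = 14005614014756; 14005614014756 < 17592186044416? YES
  n = 99: C(99, 10) = 15579278510796; 15579278510796 < 17592186044416? YES
  n = 100: C(100, 10) = 17310309456440; 17310309456440 < 17592186044416? YES
  n = 101: C(101, 10) = 19212541264840; 19212541264840 < 17592186044416? NO
  n = 102: C(102, 10) = 21300860967540; 21300860967540 < 17592186044416? NO
The largest n with C(n, 10) < 17592186044416 is n = 100 (where E[X] = 2163788682055/2199023255552 ≈ 0.983977). Hence R(10, 10) > 100, i.e. R(10, 10) ≥ 101.

Largest n = 100; hence R(10, 10) > 100.


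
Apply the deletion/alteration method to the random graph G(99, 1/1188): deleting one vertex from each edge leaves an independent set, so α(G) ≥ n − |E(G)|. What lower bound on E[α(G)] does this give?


E[|E(G)|] = C(99, 2)·p = 4851 · (1/1188) = 49/12.
E[α(G)] ≥ n − E[|E(G)|] = 99 − 49/12 = 1139/12.
Numerically: ≈ 94.9167.
(This is only a lower bound; the true E[α(G)] may be larger.)

E[α(G)] ≥ 1139/12 ≈ 94.9167.


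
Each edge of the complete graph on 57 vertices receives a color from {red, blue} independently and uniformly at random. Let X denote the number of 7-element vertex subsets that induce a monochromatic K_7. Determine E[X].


Let X = Σ_S X_S over the C(57, 7) = 264385836 subsets S of size 7, where X_S = 1 if the K_7 on S is monochromatic.
For a fixed S, the K_7 on S has C(7, 2) = 21 edges. P[all 21 edges red] = (1/2)^21, and likewise for blue, so P[monochromatic] = 2·(1/2)^21 = 2^{1 − 21} = 1/1048576.
Summing: E[X] = C(57, 7) · 2^{1 − 21} = 264385836 · 1/1048576 = 66096459/262144.
Numerically: E[X] ≈ 252.1380.

E[X] = C(57,7)·2^(1−C(7,2)) = 66096459/262144 ≈ 252.1380.


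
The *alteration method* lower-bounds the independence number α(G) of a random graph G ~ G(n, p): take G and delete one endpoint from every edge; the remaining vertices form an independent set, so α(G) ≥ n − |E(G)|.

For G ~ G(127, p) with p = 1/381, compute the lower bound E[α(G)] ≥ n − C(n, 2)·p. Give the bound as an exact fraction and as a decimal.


E[|E(G)|] = C(127, 2)·p = 8001 · (1/381) = 21.
E[α(G)] ≥ n − E[|E(G)|] = 127 − 21 = 106.
Numerically: ≈ 106.00000.
(This is only a lower bound; the true E[α(G)] may be larger.)

E[α(G)] ≥ 106 ≈ 106.00000.


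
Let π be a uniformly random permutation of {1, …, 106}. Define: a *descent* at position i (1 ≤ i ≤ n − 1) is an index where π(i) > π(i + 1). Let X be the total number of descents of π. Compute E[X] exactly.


Write X = Σ X_I over i = 1, …, 105, with X_I the indicator of one descent.
There are 105 indicators.
For each fixed i, the pair (π(i), π(i+1)) is a uniformly random ordered pair of distinct values from {1, …, 106}; by symmetry P[π(i) > π(i+1)] = 1/2.
By linearity: E[X] = 105 · (1/2) = (106 − 1) · (1/2) = 105/2 ≈ 52.50000.

E[X] = 105/2 = 52.50000.


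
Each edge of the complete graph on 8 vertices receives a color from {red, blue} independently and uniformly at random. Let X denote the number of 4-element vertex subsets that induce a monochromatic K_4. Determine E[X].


Let X = Σ_S X_S over the C(8, 4) = 70 subsets S of size 4, where X_S = 1 if the K_4 on S is monochromatic.
For a fixed S, the K_4 on S has C(4, 2) = 6 edges. P[all 6 edges red] = (1/2)^6, and likewise for blue, so P[monochromatic] = 2·(1/2)^6 = 2^{1 − 6} = 1/32.
By linearity: E[X] = C(8, 4) · 2^{1 − 6} = 70 · 1/32 = 35/16.
Numerically: E[X] ≈ 2.188.

E[X] = C(8,4)·2^(1−C(4,2)) = 35/16 ≈ 2.188.


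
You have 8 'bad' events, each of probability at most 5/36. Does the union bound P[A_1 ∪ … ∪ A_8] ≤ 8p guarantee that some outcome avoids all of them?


Union bound: P[∪_{i=1}^{8} A_i] ≤ Σ_i P[A_i] ≤ 8·p = 8·(5/36) = 10/9.
Numerically: 10/9 ≈ 1.1111.
Is 10/9 < 1? NO.
Since the bound 10/9 is ≥ 1, the union bound is uninformative here; it does NOT by itself certify existence.

8·p = 10/9 ≈ 1.1111; existence NOT certified by the union bound.


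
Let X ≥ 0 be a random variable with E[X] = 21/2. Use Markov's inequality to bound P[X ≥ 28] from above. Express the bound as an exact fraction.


μ = E[X] = 21/2, a = 28.
Markov: P[X ≥ 28] ≤ μ/a = (21/2)/28 = 3/8.
Numerically: ≈ 0.3750.
(Since a = 28 > μ = 10.5000, the bound 3/8 is < 1 and informative.)

P[X ≥ 28] ≤ 3/8 ≈ 0.3750.


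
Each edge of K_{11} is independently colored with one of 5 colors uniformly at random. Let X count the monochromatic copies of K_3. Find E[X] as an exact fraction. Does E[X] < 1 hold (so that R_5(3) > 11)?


E[X] = C(11, 3) · 5^{1 − 3} = 165 · 5^{−2} = 165/25.
As a reduced fraction: E[X] = 33/5 ≈ 6.600.
Is E[X] < 1? NO.
Since E[X] ≥ 1, the first-moment bound is inconclusive at n = 11; it does NOT by itself certify R_5(3) > 11.

E[X] = 33/5 ≈ 6.600; E[X] ≥ 1; first-moment method inconclusive here.


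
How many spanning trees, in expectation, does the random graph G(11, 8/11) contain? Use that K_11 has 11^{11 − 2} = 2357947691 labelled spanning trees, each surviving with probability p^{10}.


K_11 has 11^{11 − 2} = 2357947691 labelled spanning trees.
For each such spanning tree H, let X_H = 1 if all 10 edges of H are present in G. Then P[X_H = 1] = p^{10} = (8/11)^{10} = 1073741824/25937424601.
By linearity: E[X] = Σ_H E[X_H] = 2357947691 · p^{10} = 2357947691 · 1073741824/25937424601 = 1073741824/11.
Numerically: E[X] ≈ 9.761e+07.

E[X] = 2357947691 · (8/11)^{10} = 1073741824/11 ≈ 9.761e+07.


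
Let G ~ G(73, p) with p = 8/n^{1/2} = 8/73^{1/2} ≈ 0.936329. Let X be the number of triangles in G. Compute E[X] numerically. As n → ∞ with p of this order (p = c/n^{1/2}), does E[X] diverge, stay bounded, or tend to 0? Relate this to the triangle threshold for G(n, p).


Number of potential triangles: C(73, 3) = 62196.
Each occurs with probability p³ ≈ (0.936329)³ ≈ 8.20891334e-01.
By linearity: E[X] = C(73, 3)·p³ ≈ 62196 · 8.20891334e-01 ≈ 51056.157394.
Since α = 1/2 < 1, p = c/n^{1/2} ≫ 1/n is above the triangle threshold p ~ 1/n. Asymptotically E[X] ~ (c³/6)·n^{3(1−α)} = (8³/6)·n^{1.5} → ∞; triangles are abundant w.h.p.

E[X] ≈ 51056.157394; in regime p = Θ(1/n^{1/2}) E[X] diverges (above the triangle threshold p ~ 1/n).


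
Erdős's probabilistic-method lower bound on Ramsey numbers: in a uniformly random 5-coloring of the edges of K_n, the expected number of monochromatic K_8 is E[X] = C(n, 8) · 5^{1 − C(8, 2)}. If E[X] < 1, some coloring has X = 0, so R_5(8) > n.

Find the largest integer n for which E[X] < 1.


We need C(n, 8) · 5^{1 − 28} < 1, i.e. C(n, 8) < 5^{28 − 1} = 7450580596923828125.
Check values of n near the boundary:
  n = 860: C(860, 8) = 7182671140665308145; 7182671140665308145 < 7450580596923828125? YES
  n = 861: C(861, 8) = 7250034996615275865; 7250034996615275865 < 7450580596923828125? YES
  n = 862: C(862, 8) = 7317951015318931845; 7317951015318931845 < 7450580596923828125? YES
  n = 863: C(863, 8) = 7386423071602617757; 7386423071602617757 < 7450580596923828125? YES
  n = 864: C(864, 8) = 7455455062926006708; 7455455062926006708 < 7450580596923828125? NO
The largest n with C(n, 8) < 7450580596923828125 is n = 863 (where E[X] = 7386423071602617757/7450580596923828125 ≈ 0.991). Hence R_5(8) > 863, i.e. R_5(8) ≥ 864.

Largest n = 863; hence R_5(8) > 863.


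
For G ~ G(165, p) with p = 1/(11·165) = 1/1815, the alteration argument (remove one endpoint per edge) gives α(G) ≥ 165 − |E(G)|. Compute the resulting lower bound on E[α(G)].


E[|E(G)|] = C(165, 2)·p = 13530 · (1/1815) = 82/11.
E[α(G)] ≥ n − E[|E(G)|] = 165 − 82/11 = 1733/11.
Numerically: ≈ 157.545455.
(This is only a lower bound; the true E[α(G)] may be larger.)

E[α(G)] ≥ 1733/11 ≈ 157.545455.


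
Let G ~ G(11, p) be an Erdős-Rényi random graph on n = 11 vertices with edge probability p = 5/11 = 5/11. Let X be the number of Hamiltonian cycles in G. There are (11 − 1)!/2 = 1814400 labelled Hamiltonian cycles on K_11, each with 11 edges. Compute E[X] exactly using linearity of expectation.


K_11 has (11 − 1)!/2 = 1814400 labelled Hamiltonian cycles.
For each such Hamiltonian cycle H, let X_H = 1 if all 11 edges of H are present in G. Then P[X_H = 1] = p^{11} = (5/11)^{11} = 48828125/285311670611.
Summing the indicators: E[X] = Σ_H E[X_H] = 1814400 · p^{11} = 1814400 · 48828125/285311670611 = 88593750000000/285311670611.
Numerically: E[X] ≈ 310.5.

E[X] = 1814400 · (5/11)^{11} = 88593750000000/285311670611 ≈ 310.5.


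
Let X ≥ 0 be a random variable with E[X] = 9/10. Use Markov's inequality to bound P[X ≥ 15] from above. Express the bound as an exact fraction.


μ = E[X] = 9/10, a = 15.
Markov: P[X ≥ 15] ≤ μ/a = (9/10)/15 = 3/50.
Numerically: ≈ 0.060.
(Since a = 15 > μ = 0.900, the bound 3/50 is < 1 and informative.)

P[X ≥ 15] ≤ 3/50 ≈ 0.060.


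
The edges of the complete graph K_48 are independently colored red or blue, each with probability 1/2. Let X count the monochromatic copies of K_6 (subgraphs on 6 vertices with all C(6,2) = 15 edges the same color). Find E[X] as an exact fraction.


Let X = Σ_S X_S over the C(48, 6) = 12271512 subsets S of size 6, where X_S = 1 if the K_6 on S is monochromatic.
For a fixed S, the K_6 on S has C(6, 2) = 15 edges. P[all 15 edges red] = (1/2)^15, and likewise for blue, so P[monochromatic] = 2·(1/2)^15 = 2^{1 − 15} = 1/16384.
By linearity of expectation: E[X] = C(48, 6) · 2^{1 − 15} = 12271512 · 1/16384 = 1533939/2048.
Numerically: E[X] ≈ 748.993652.

E[X] = C(48,6)·2^(1−C(6,2)) = 1533939/2048 ≈ 748.993652.


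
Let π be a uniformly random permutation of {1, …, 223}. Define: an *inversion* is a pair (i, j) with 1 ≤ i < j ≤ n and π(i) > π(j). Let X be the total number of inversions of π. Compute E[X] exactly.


Write X = Σ X_I over the C(223, 2) = 24753 pairs i < j, with X_I the indicator of one inversion.
There are 24753 indicators.
For each fixed pair i < j, the values π(i) and π(j) are two distinct elements of {1, …, 223} in uniformly random order; by symmetry P[π(i) > π(j)] = 1/2.
By linearity: E[X] = 24753 · (1/2) = C(223, 2) · (1/2) = 24753/2 = 24753/2 ≈ 12376.50000.

E[X] = 24753/2 = 12376.50000.


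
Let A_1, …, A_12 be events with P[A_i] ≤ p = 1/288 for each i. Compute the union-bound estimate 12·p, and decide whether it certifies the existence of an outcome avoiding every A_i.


Union bound: P[∪_{i=1}^{12} A_i] ≤ Σ_i P[A_i] ≤ 12·p = 12·(1/288) = 1/24.
Numerically: 1/24 ≈ 0.0416667.
Is 1/24 < 1? YES.
Since P[∪ A_i] ≤ 1/24 < 1, the complement has P[∩ A_i^c] ≥ 1 − 1/24 = 23/24 > 0, so some outcome avoids every A_i.

12·p = 1/24 ≈ 0.0416667; existence CERTIFIED by the union bound.


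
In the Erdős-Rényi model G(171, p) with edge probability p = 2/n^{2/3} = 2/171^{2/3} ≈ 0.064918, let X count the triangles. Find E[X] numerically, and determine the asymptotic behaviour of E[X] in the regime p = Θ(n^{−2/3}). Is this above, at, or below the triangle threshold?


Number of potential triangles: C(171, 3) = 818805.
Each occurs with probability p³ ≈ (0.064918)³ ≈ 2.7358845e-04.
By linearity: E[X] = C(171, 3)·p³ ≈ 818805 · 2.7358845e-04 ≈ 224.01559.
Since α = 2/3 < 1, p = c/n^{2/3} ≫ 1/n is above the triangle threshold p ~ 1/n. Asymptotically E[X] ~ (c³/6)·n^{3(1−α)} = (2³/6)·n^{1} → ∞; triangles are abundant w.h.p.

E[X] ≈ 224.01559; in regime p = Θ(1/n^{2/3}) E[X] diverges (above the triangle threshold p ~ 1/n).


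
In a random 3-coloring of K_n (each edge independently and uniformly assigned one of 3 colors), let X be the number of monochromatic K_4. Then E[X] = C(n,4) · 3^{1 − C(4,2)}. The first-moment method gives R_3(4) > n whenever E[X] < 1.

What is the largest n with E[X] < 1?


We need C(n, 4) · 3^{1 − 6} < 1, i.e. C(n, 4) < 3^{6 − 1} = 243.
Check values of n near the boundary:
  n = 7: C(7, 4) = 35; 35 < 243? YES
  n = 8: C(8, 4) = 70; 70 < 243? YES
  n = 9: C(9, 4) = 126; 126 < 243? YES
  n = 10: C(10, 4) = 210; 210 < 243? YES
  n = 11: C(11, 4) = 330; 330 < 243? NO
  n = 12: C(12, 4) = 495; 495 < 243? NO
  n = 13: C(13, 4) = 715; 715 < 243? NO
The largest n with C(n, 4) < 243 is n = 10 (where E[X] = 70/81 ≈ 0.8642). Hence R_3(4) > 10, i.e. R_3(4) ≥ 11.

Largest n = 10; hence R_3(4) > 10.


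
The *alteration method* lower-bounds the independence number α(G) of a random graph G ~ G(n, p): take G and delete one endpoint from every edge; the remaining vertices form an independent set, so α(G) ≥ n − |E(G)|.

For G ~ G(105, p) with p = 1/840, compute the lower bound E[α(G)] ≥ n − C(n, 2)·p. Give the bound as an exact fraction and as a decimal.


E[|E(G)|] = C(105, 2)·p = 5460 · (1/840) = 13/2.
E[α(G)] ≥ n − E[|E(G)|] = 105 − 13/2 = 197/2.
Numerically: ≈ 98.50000.
(This is only a lower bound; the true E[α(G)] may be larger.)

E[α(G)] ≥ 197/2 ≈ 98.50000.


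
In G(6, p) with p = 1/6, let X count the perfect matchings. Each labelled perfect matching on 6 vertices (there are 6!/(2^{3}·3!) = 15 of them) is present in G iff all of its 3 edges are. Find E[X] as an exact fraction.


K_6 has 6!/(2^{3}·3!) = 15 labelled perfect matchings.
For each such perfect matching H, let X_H = 1 if all 3 edges of H are present in G. Then P[X_H = 1] = p^{3} = (1/6)^{3} = 1/216.
By linearity of expectation: E[X] = Σ_H E[X_H] = 15 · p^{3} = 15 · 1/216 = 5/72.
Numerically: E[X] ≈ 0.0694444.

E[X] = 15 · (1/6)^{3} = 5/72 ≈ 0.0694444.


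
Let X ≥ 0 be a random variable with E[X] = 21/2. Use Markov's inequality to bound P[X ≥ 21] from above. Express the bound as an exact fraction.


μ = E[X] = 21/2, a = 21.
Markov: P[X ≥ 21] ≤ μ/a = (21/2)/21 = 1/2.
Numerically: ≈ 0.500000.
(Since a = 21 > μ = 10.500000, the bound 1/2 is < 1 and informative.)

P[X ≥ 21] ≤ 1/2 ≈ 0.500000.


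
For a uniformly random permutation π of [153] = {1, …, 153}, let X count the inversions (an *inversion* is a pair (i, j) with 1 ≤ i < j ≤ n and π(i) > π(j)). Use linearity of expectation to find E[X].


Write X = Σ X_I over the C(153, 2) = 11628 pairs i < j, with X_I the indicator of one inversion.
There are 11628 indicators.
For each fixed pair i < j, the values π(i) and π(j) are two distinct elements of {1, …, 153} in uniformly random order; by symmetry P[π(i) > π(j)] = 1/2.
By linearity: E[X] = 11628 · (1/2) = C(153, 2) · (1/2) = 11628/2 = 5814 ≈ 5814.000.

E[X] = 5814 = 5814.000.


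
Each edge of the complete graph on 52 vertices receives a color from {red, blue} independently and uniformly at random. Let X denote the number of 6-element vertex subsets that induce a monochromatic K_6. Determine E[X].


Let X = Σ_S X_S over the C(52, 6) = 20358520 subsets S of size 6, where X_S = 1 if the K_6 on S is monochromatic.
For a fixed S, the K_6 on S has C(6, 2) = 15 edges. P[all 15 edges red] = (1/2)^15, and likewise for blue, so P[monochromatic] = 2·(1/2)^15 = 2^{1 − 15} = 1/16384.
By linearity: E[X] = C(52, 6) · 2^{1 − 15} = 20358520 · 1/16384 = 2544815/2048.
Numerically: E[X] ≈ 1242.5854.

E[X] = C(52,6)·2^(1−C(6,2)) = 2544815/2048 ≈ 1242.5854.


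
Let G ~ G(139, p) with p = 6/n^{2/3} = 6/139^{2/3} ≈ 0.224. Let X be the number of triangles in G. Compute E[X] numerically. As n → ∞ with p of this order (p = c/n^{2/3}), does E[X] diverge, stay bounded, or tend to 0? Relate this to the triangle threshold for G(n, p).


Number of potential triangles: C(139, 3) = 437989.
Each occurs with probability p³ ≈ (0.224)³ ≈ 1.11795e-02.
By linearity: E[X] = C(139, 3)·p³ ≈ 437989 · 1.11795e-02 ≈ 4896.518.
Since α = 2/3 < 1, p = c/n^{2/3} ≫ 1/n is above the triangle threshold p ~ 1/n. Asymptotically E[X] ~ (c³/6)·n^{3(1−α)} = (6³/6)·n^{1} → ∞; triangles are abundant w.h.p.

E[X] ≈ 4896.518; in regime p = Θ(1/n^{2/3}) E[X] diverges (above the triangle threshold p ~ 1/n).


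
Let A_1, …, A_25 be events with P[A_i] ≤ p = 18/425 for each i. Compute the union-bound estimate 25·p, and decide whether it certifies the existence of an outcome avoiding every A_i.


Union bound: P[∪_{i=1}^{25} A_i] ≤ Σ_i P[A_i] ≤ 25·p = 25·(18/425) = 18/17.
Numerically: 18/17 ≈ 1.05882.
Is 18/17 < 1? NO.
Since the bound 18/17 is ≥ 1, the union bound is uninformative here; it does NOT by itself certify existence.

25·p = 18/17 ≈ 1.05882; existence NOT certified by the union bound.


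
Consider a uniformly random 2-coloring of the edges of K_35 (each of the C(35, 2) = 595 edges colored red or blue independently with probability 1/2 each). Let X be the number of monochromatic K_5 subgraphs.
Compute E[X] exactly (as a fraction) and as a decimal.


Let X = Σ_S X_S over the C(35, 5) = 324632 subsets S of size 5, where X_S = 1 if the K_5 on S is monochromatic.
For a fixed S, the K_5 on S has C(5, 2) = 10 edges. P[all 10 edges red] = (1/2)^10, and likewise for blue, so P[monochromatic] = 2·(1/2)^10 = 2^{1 − 10} = 1/512.
By linearity: E[X] = C(35, 5) · 2^{1 − 10} = 324632 · 1/512 = 40579/64.
Numerically: E[X] ≈ 634.046875.

E[X] = C(35,5)·2^(1−C(5,2)) = 40579/64 ≈ 634.046875.


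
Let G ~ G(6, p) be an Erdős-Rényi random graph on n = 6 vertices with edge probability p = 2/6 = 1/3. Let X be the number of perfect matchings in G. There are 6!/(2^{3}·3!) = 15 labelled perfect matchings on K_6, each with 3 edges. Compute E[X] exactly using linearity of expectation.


K_6 has 6!/(2^{3}·3!) = 15 labelled perfect matchings.
For each such perfect matching H, let X_H = 1 if all 3 edges of H are present in G. Then P[X_H = 1] = p^{3} = (1/3)^{3} = 1/27.
Summing the indicators: E[X] = Σ_H E[X_H] = 15 · p^{3} = 15 · 1/27 = 5/9.
Numerically: E[X] ≈ 0.55556.

E[X] = 15 · (1/3)^{3} = 5/9 ≈ 0.55556.


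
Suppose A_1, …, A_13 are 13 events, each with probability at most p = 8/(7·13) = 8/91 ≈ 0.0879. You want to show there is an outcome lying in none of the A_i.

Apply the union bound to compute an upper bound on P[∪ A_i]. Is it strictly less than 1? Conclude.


Union bound: P[∪_{i=1}^{13} A_i] ≤ Σ_i P[A_i] ≤ 13·p = 13·(8/91) = 8/7.
Numerically: 8/7 ≈ 1.1429.
Is 8/7 < 1? NO.
Since the bound 8/7 is ≥ 1, the union bound is uninformative here; it does NOT by itself certify existence.

13·p = 8/7 ≈ 1.1429; existence NOT certified by the union bound.


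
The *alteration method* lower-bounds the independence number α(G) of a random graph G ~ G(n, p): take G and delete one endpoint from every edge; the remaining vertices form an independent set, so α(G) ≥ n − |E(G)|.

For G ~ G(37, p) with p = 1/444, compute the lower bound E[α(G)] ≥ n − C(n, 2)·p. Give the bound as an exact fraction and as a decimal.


E[|E(G)|] = C(37, 2)·p = 666 · (1/444) = 3/2.
E[α(G)] ≥ n − E[|E(G)|] = 37 − 3/2 = 71/2.
Numerically: ≈ 35.500000.
(This is only a lower bound; the true E[α(G)] may be larger.)

E[α(G)] ≥ 71/2 ≈ 35.500000.


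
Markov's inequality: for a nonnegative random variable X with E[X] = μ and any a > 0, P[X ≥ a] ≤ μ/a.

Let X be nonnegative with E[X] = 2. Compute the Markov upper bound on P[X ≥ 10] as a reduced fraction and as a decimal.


μ = E[X] = 2, a = 10.
Markov: P[X ≥ 10] ≤ μ/a = (2)/10 = 1/5.
Numerically: ≈ 0.200000.
(Since a = 10 > μ = 2.000000, the bound 1/5 is < 1 and informative.)

P[X ≥ 10] ≤ 1/5 ≈ 0.200000.


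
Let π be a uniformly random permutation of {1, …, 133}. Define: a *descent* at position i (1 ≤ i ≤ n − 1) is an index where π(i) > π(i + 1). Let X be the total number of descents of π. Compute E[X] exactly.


Write X = Σ X_I over i = 1, …, 132, with X_I the indicator of one descent.
There are 132 indicators.
For each fixed i, the pair (π(i), π(i+1)) is a uniformly random ordered pair of distinct values from {1, …, 133}; by symmetry P[π(i) > π(i+1)] = 1/2.
By linearity: E[X] = 132 · (1/2) = (133 − 1) · (1/2) = 66 ≈ 66.000000.

E[X] = 66 = 66.000000.


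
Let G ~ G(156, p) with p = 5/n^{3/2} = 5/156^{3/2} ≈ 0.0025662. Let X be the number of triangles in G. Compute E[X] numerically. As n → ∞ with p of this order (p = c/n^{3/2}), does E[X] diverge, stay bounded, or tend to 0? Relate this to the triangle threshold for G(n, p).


Number of potential triangles: C(156, 3) = 620620.
Each occurs with probability p³ ≈ (0.0025662)³ ≈ 1.6898545e-08.
By linearity: E[X] = C(156, 3)·p³ ≈ 620620 · 1.6898545e-08 ≈ 0.01049.
Since α = 3/2 > 1, p = c/n^{3/2} = o(1/n) is below the triangle threshold p ~ 1/n. Asymptotically E[X] ~ (c³/6)·n^{3(1−α)} = (5³/6)·n^{-1.5} → 0, so by Markov's inequality G has no triangles w.h.p.

E[X] ≈ 0.01049; in regime p = Θ(1/n^{3/2}) E[X] tends to 0 (below the triangle threshold p ~ 1/n).


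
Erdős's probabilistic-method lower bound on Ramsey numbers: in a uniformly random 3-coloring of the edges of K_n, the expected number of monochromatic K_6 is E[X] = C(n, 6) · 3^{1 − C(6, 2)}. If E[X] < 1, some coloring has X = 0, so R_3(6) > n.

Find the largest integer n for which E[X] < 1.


We need C(n, 6) · 3^{1 − 15} < 1, i.e. C(n, 6) < 3^{15 − 1} = 4782969.
Check values of n near the boundary:
  n = 40: C(40, 6) = 3838380; 3838380 < 4782969? YES
  n = 41: C(41, 6) = 4496388; 4496388 < 4782969? YES
  n = 42: C(42, 6) = 5245786; 5245786 < 4782969? NO
  n = 43: C(43, 6) = 6096454; 6096454 < 4782969? NO
  n = 44: C(44, 6) = 7059052; 7059052 < 4782969? NO
The largest n with C(n, 6) < 4782969 is n = 41 (where E[X] = 1498796/1594323 ≈ 0.9400830). Hence R_3(6) > 41, i.e. R_3(6) ≥ 42.

Largest n = 41; hence R_3(6) > 41.


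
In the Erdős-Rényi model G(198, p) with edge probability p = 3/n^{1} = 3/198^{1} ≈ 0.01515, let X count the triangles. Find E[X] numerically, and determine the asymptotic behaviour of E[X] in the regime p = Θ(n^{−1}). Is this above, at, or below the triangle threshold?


Number of potential triangles: C(198, 3) = 1274196.
Each occurs with probability p³ ≈ (0.01515)³ ≈ 3.478309e-06.
By linearity: E[X] = C(198, 3)·p³ ≈ 1274196 · 3.478309e-06 ≈ 4.4320.
Here α = 1, so p = 3/n is exactly at the triangle threshold p ~ 1/n. Asymptotically E[X] → c³/6 = 3³/6 = 9/2 ≈ 4.5000, a bounded constant. In this regime the triangle count is asymptotically Poisson(c³/6).

E[X] ≈ 4.4320; in regime p = Θ(1/n^{1}) E[X] stays bounded (at the triangle threshold p ~ 1/n).


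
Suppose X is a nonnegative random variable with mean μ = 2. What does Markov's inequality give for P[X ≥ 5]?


μ = E[X] = 2, a = 5.
Markov: P[X ≥ 5] ≤ μ/a = (2)/5 = 2/5.
Numerically: ≈ 0.400.
(Since a = 5 > μ = 2.000, the bound 2/5 is < 1 and informative.)

P[X ≥ 5] ≤ 2/5 ≈ 0.400.


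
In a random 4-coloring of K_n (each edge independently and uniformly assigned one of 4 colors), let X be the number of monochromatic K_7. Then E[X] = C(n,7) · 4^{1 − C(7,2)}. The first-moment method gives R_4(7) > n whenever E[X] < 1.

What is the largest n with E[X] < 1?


We need C(n, 7) · 4^{1 − 21} < 1, i.e. C(n, 7) < 4^{21 − 1} = 1099511627776.
Check values of n near the boundary:
  n = 179: C(179, 7) = 1037437234460; 1037437234460 < 1099511627776? YES
  n = 180: C(180, 7) = 1079414463600; 1079414463600 < 1099511627776? YES
  n = 181: C(181, 7) = 1122839183400; 1122839183400 < 1099511627776? NO
  n = 182: C(182, 7) = 1167752750736; 1167752750736 < 1099511627776? NO
  n = 183: C(183, 7) = 1214197462413; 1214197462413 < 1099511627776? NO
The largest n with C(n, 7) < 1099511627776 is n = 180 (where E[X] = 67463403975/68719476736 ≈ 0.9817217). Hence R_4(7) > 180, i.e. R_4(7) ≥ 181.

Largest n = 180; hence R_4(7) > 180.


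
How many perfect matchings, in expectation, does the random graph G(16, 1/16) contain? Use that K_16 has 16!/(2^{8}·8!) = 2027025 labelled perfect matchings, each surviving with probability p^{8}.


K_16 has 16!/(2^{8}·8!) = 2027025 labelled perfect matchings.
For each such perfect matching H, let X_H = 1 if all 8 edges of H are present in G. Then P[X_H = 1] = p^{8} = (1/16)^{8} = 1/4294967296.
By linearity: E[X] = Σ_H E[X_H] = 2027025 · p^{8} = 2027025 · 1/4294967296 = 2027025/4294967296.
Numerically: E[X] ≈ 0.00047195.

E[X] = 2027025 · (1/16)^{8} = 2027025/4294967296 ≈ 0.00047195.


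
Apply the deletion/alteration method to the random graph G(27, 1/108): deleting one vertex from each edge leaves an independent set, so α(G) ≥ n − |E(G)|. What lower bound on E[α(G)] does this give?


E[|E(G)|] = C(27, 2)·p = 351 · (1/108) = 13/4.
E[α(G)] ≥ n − E[|E(G)|] = 27 − 13/4 = 95/4.
Numerically: ≈ 23.7500.
(This is only a lower bound; the true E[α(G)] may be larger.)

E[α(G)] ≥ 95/4 ≈ 23.7500.


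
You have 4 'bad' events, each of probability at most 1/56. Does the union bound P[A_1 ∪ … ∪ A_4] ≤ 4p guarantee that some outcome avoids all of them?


Union bound: P[∪_{i=1}^{4} A_i] ≤ Σ_i P[A_i] ≤ 4·p = 4·(1/56) = 1/14.
Numerically: 1/14 ≈ 0.0714286.
Is 1/14 < 1? YES.
Since P[∪ A_i] ≤ 1/14 < 1, the complement has P[∩ A_i^c] ≥ 1 − 1/14 = 13/14 > 0, so some outcome avoids every A_i.

4·p = 1/14 ≈ 0.0714286; existence CERTIFIED by the union bound.


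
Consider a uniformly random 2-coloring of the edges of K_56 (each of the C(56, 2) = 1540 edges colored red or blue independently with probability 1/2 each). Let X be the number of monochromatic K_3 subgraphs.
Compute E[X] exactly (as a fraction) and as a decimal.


Let X = Σ_S X_S over the C(56, 3) = 27720 subsets S of size 3, where X_S = 1 if the K_3 on S is monochromatic.
For a fixed S, the K_3 on S has C(3, 2) = 3 edges. P[all 3 edges red] = (1/2)^3, and likewise for blue, so P[monochromatic] = 2·(1/2)^3 = 2^{1 − 3} = 1/4.
By linearity of expectation: E[X] = C(56, 3) · 2^{1 − 3} = 27720 · 1/4 = 6930.
Numerically: E[X] ≈ 6930.000.

E[X] = C(56,3)·2^(1−C(3,2)) = 6930 ≈ 6930.000.


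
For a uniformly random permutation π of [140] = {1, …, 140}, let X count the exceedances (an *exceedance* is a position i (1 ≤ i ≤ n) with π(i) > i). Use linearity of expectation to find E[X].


Write X = Σ_{i=1}^{140} X_i, where X_i = 1_{π(i) > i}.
For each fixed i, π(i) is uniform over {1, …, 140} (marginal of a uniform permutation), so P[π(i) > i] = (n − i)/n. Summing: Σ_{i=1}^{140} (n − i)/n = (0 + 1 + … + 139)/140 = 140(140 − 1)/(2·140) = (140 − 1)/2.
Hence E[X] = Σ_{i=1}^{140} (140 − i)/140 = 139/2 ≈ 69.500000.

E[X] = 139/2 = 69.500000.


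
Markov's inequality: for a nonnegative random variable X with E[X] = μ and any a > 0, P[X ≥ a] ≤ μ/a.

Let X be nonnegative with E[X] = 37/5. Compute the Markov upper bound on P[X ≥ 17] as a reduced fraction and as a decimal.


μ = E[X] = 37/5, a = 17.
Markov: P[X ≥ 17] ≤ μ/a = (37/5)/17 = 37/85.
Numerically: ≈ 0.435294.
(Since a = 17 > μ = 7.400000, the bound 37/85 is < 1 and informative.)

P[X ≥ 17] ≤ 37/85 ≈ 0.435294.


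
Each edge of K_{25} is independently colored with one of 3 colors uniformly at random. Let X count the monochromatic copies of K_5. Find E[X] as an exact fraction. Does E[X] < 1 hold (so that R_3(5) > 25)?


E[X] = C(25, 5) · 3^{1 − 10} = 53130 · 3^{−9} = 53130/19683.
As a reduced fraction: E[X] = 17710/6561 ≈ 2.6993.
Is E[X] < 1? NO.
Since E[X] ≥ 1, the first-moment bound is inconclusive at n = 25; it does NOT by itself certify R_3(5) > 25.

E[X] = 17710/6561 ≈ 2.6993; E[X] ≥ 1; first-moment method inconclusive here.


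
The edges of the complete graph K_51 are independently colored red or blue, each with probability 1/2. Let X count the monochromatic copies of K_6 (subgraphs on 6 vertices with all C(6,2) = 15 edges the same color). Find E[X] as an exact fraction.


Let X = Σ_S X_S over the C(51, 6) = 18009460 subsets S of size 6, where X_S = 1 if the K_6 on S is monochromatic.
For a fixed S, the K_6 on S has C(6, 2) = 15 edges. P[all 15 edges red] = (1/2)^15, and likewise for blue, so P[monochromatic] = 2·(1/2)^15 = 2^{1 − 15} = 1/16384.
Summing: E[X] = C(51, 6) · 2^{1 − 15} = 18009460 · 1/16384 = 4502365/4096.
Numerically: E[X] ≈ 1099.210205.

E[X] = C(51,6)·2^(1−C(6,2)) = 4502365/4096 ≈ 1099.210205.


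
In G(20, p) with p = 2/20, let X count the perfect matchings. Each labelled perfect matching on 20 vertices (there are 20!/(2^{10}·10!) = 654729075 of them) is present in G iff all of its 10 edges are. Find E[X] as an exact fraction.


K_20 has 20!/(2^{10}·10!) = 654729075 labelled perfect matchings.
For each such perfect matching H, let X_H = 1 if all 10 edges of H are present in G. Then P[X_H = 1] = p^{10} = (1/10)^{10} = 1/10000000000.
By linearity of expectation: E[X] = Σ_H E[X_H] = 654729075 · p^{10} = 654729075 · 1/10000000000 = 26189163/400000000.
Numerically: E[X] ≈ 0.0654729.

E[X] = 654729075 · (1/10)^{10} = 26189163/400000000 ≈ 0.0654729.


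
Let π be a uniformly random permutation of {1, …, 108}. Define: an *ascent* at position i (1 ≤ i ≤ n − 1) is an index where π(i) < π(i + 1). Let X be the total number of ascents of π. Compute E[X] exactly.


Write X = Σ X_I over i = 1, …, 107, with X_I the indicator of one ascent.
There are 107 indicators.
For each fixed i, the pair (π(i), π(i+1)) is a uniformly random ordered pair of distinct values from {1, …, 108}; by symmetry P[π(i) < π(i+1)] = 1/2.
By linearity: E[X] = 107 · (1/2) = (108 − 1) · (1/2) = 107/2 ≈ 53.500000.

E[X] = 107/2 = 53.500000.


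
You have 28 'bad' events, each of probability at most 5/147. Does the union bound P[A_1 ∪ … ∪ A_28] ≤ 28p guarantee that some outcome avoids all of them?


Union bound: P[∪_{i=1}^{28} A_i] ≤ Σ_i P[A_i] ≤ 28·p = 28·(5/147) = 20/21.
Numerically: 20/21 ≈ 0.9524.
Is 20/21 < 1? YES.
Since P[∪ A_i] ≤ 20/21 < 1, the complement has P[∩ A_i^c] ≥ 1 − 20/21 = 1/21 > 0, so some outcome avoids every A_i.

28·p = 20/21 ≈ 0.9524; existence CERTIFIED by the union bound.


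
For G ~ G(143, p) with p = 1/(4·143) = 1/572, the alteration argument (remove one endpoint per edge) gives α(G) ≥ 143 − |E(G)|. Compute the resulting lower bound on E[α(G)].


E[|E(G)|] = C(143, 2)·p = 10153 · (1/572) = 71/4.
E[α(G)] ≥ n − E[|E(G)|] = 143 − 71/4 = 501/4.
Numerically: ≈ 125.250.
(This is only a lower bound; the true E[α(G)] may be larger.)

E[α(G)] ≥ 501/4 ≈ 125.250.


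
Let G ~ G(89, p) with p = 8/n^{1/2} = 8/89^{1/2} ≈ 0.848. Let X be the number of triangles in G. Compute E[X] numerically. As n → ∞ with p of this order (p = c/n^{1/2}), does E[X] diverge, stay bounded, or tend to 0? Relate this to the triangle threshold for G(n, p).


Number of potential triangles: C(89, 3) = 113564.
Each occurs with probability p³ ≈ (0.848)³ ≈ 6.09797e-01.
By linearity: E[X] = C(89, 3)·p³ ≈ 113564 · 6.09797e-01 ≈ 69250.933.
Since α = 1/2 < 1, p = c/n^{1/2} ≫ 1/n is above the triangle threshold p ~ 1/n. Asymptotically E[X] ~ (c³/6)·n^{3(1−α)} = (8³/6)·n^{1.5} → ∞; triangles are abundant w.h.p.

E[X] ≈ 69250.933; in regime p = Θ(1/n^{1/2}) E[X] diverges (above the triangle threshold p ~ 1/n).
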